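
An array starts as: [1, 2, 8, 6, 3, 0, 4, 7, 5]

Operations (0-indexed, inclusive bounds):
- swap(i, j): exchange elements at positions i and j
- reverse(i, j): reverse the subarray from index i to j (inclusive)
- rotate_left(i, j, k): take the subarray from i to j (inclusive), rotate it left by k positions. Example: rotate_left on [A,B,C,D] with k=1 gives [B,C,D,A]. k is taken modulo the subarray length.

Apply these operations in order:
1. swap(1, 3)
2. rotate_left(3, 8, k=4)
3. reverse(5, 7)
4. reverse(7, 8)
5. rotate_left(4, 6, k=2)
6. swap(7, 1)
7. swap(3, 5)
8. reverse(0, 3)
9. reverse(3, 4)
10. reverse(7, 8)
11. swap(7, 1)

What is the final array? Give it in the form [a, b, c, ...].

Answer: [5, 2, 4, 3, 1, 7, 0, 8, 6]

Derivation:
After 1 (swap(1, 3)): [1, 6, 8, 2, 3, 0, 4, 7, 5]
After 2 (rotate_left(3, 8, k=4)): [1, 6, 8, 7, 5, 2, 3, 0, 4]
After 3 (reverse(5, 7)): [1, 6, 8, 7, 5, 0, 3, 2, 4]
After 4 (reverse(7, 8)): [1, 6, 8, 7, 5, 0, 3, 4, 2]
After 5 (rotate_left(4, 6, k=2)): [1, 6, 8, 7, 3, 5, 0, 4, 2]
After 6 (swap(7, 1)): [1, 4, 8, 7, 3, 5, 0, 6, 2]
After 7 (swap(3, 5)): [1, 4, 8, 5, 3, 7, 0, 6, 2]
After 8 (reverse(0, 3)): [5, 8, 4, 1, 3, 7, 0, 6, 2]
After 9 (reverse(3, 4)): [5, 8, 4, 3, 1, 7, 0, 6, 2]
After 10 (reverse(7, 8)): [5, 8, 4, 3, 1, 7, 0, 2, 6]
After 11 (swap(7, 1)): [5, 2, 4, 3, 1, 7, 0, 8, 6]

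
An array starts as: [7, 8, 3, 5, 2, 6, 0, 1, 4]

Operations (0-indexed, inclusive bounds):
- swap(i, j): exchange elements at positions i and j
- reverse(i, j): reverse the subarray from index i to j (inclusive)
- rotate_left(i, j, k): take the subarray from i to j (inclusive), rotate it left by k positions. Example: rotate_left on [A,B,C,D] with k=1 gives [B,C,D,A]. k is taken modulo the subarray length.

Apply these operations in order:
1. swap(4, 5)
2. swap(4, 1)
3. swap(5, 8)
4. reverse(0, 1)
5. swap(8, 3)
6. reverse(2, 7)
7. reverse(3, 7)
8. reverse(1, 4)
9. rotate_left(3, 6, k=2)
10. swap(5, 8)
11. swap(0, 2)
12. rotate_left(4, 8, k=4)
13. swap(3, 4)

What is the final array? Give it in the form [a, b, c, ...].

Answer: [3, 2, 6, 1, 8, 4, 5, 7, 0]

Derivation:
After 1 (swap(4, 5)): [7, 8, 3, 5, 6, 2, 0, 1, 4]
After 2 (swap(4, 1)): [7, 6, 3, 5, 8, 2, 0, 1, 4]
After 3 (swap(5, 8)): [7, 6, 3, 5, 8, 4, 0, 1, 2]
After 4 (reverse(0, 1)): [6, 7, 3, 5, 8, 4, 0, 1, 2]
After 5 (swap(8, 3)): [6, 7, 3, 2, 8, 4, 0, 1, 5]
After 6 (reverse(2, 7)): [6, 7, 1, 0, 4, 8, 2, 3, 5]
After 7 (reverse(3, 7)): [6, 7, 1, 3, 2, 8, 4, 0, 5]
After 8 (reverse(1, 4)): [6, 2, 3, 1, 7, 8, 4, 0, 5]
After 9 (rotate_left(3, 6, k=2)): [6, 2, 3, 8, 4, 1, 7, 0, 5]
After 10 (swap(5, 8)): [6, 2, 3, 8, 4, 5, 7, 0, 1]
After 11 (swap(0, 2)): [3, 2, 6, 8, 4, 5, 7, 0, 1]
After 12 (rotate_left(4, 8, k=4)): [3, 2, 6, 8, 1, 4, 5, 7, 0]
After 13 (swap(3, 4)): [3, 2, 6, 1, 8, 4, 5, 7, 0]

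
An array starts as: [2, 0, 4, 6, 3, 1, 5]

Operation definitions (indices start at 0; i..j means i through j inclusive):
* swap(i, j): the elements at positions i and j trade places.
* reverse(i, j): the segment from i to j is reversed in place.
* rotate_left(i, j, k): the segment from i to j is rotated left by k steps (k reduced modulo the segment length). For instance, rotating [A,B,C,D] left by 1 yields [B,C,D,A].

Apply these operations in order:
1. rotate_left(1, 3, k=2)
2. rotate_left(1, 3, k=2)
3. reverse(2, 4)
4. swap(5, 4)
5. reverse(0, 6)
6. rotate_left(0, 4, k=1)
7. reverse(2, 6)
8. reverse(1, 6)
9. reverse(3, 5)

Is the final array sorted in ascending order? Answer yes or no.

Answer: no

Derivation:
After 1 (rotate_left(1, 3, k=2)): [2, 6, 0, 4, 3, 1, 5]
After 2 (rotate_left(1, 3, k=2)): [2, 4, 6, 0, 3, 1, 5]
After 3 (reverse(2, 4)): [2, 4, 3, 0, 6, 1, 5]
After 4 (swap(5, 4)): [2, 4, 3, 0, 1, 6, 5]
After 5 (reverse(0, 6)): [5, 6, 1, 0, 3, 4, 2]
After 6 (rotate_left(0, 4, k=1)): [6, 1, 0, 3, 5, 4, 2]
After 7 (reverse(2, 6)): [6, 1, 2, 4, 5, 3, 0]
After 8 (reverse(1, 6)): [6, 0, 3, 5, 4, 2, 1]
After 9 (reverse(3, 5)): [6, 0, 3, 2, 4, 5, 1]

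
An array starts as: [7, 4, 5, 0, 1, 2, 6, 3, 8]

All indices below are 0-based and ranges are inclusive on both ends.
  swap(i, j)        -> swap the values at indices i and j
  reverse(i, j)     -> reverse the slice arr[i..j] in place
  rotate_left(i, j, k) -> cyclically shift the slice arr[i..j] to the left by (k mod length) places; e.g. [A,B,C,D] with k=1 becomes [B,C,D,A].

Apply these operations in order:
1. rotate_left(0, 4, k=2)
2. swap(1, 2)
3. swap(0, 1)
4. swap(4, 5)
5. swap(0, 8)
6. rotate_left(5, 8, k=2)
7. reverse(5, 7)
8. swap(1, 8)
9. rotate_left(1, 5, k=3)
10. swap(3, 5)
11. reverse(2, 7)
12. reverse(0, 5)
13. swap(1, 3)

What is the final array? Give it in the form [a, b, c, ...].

Answer: [0, 3, 1, 6, 2, 8, 7, 4, 5]

Derivation:
After 1 (rotate_left(0, 4, k=2)): [5, 0, 1, 7, 4, 2, 6, 3, 8]
After 2 (swap(1, 2)): [5, 1, 0, 7, 4, 2, 6, 3, 8]
After 3 (swap(0, 1)): [1, 5, 0, 7, 4, 2, 6, 3, 8]
After 4 (swap(4, 5)): [1, 5, 0, 7, 2, 4, 6, 3, 8]
After 5 (swap(0, 8)): [8, 5, 0, 7, 2, 4, 6, 3, 1]
After 6 (rotate_left(5, 8, k=2)): [8, 5, 0, 7, 2, 3, 1, 4, 6]
After 7 (reverse(5, 7)): [8, 5, 0, 7, 2, 4, 1, 3, 6]
After 8 (swap(1, 8)): [8, 6, 0, 7, 2, 4, 1, 3, 5]
After 9 (rotate_left(1, 5, k=3)): [8, 2, 4, 6, 0, 7, 1, 3, 5]
After 10 (swap(3, 5)): [8, 2, 4, 7, 0, 6, 1, 3, 5]
After 11 (reverse(2, 7)): [8, 2, 3, 1, 6, 0, 7, 4, 5]
After 12 (reverse(0, 5)): [0, 6, 1, 3, 2, 8, 7, 4, 5]
After 13 (swap(1, 3)): [0, 3, 1, 6, 2, 8, 7, 4, 5]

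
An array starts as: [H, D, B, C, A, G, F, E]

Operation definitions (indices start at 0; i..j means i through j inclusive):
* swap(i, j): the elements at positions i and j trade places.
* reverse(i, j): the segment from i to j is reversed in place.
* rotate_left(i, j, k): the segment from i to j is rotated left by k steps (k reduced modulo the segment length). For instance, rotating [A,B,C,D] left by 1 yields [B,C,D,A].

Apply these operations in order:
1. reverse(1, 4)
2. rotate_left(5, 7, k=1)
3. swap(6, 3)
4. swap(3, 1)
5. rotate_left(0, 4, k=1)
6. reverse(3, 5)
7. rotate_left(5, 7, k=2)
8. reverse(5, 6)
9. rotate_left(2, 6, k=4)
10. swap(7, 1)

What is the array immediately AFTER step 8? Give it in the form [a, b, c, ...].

After 1 (reverse(1, 4)): [H, A, C, B, D, G, F, E]
After 2 (rotate_left(5, 7, k=1)): [H, A, C, B, D, F, E, G]
After 3 (swap(6, 3)): [H, A, C, E, D, F, B, G]
After 4 (swap(3, 1)): [H, E, C, A, D, F, B, G]
After 5 (rotate_left(0, 4, k=1)): [E, C, A, D, H, F, B, G]
After 6 (reverse(3, 5)): [E, C, A, F, H, D, B, G]
After 7 (rotate_left(5, 7, k=2)): [E, C, A, F, H, G, D, B]
After 8 (reverse(5, 6)): [E, C, A, F, H, D, G, B]

Answer: [E, C, A, F, H, D, G, B]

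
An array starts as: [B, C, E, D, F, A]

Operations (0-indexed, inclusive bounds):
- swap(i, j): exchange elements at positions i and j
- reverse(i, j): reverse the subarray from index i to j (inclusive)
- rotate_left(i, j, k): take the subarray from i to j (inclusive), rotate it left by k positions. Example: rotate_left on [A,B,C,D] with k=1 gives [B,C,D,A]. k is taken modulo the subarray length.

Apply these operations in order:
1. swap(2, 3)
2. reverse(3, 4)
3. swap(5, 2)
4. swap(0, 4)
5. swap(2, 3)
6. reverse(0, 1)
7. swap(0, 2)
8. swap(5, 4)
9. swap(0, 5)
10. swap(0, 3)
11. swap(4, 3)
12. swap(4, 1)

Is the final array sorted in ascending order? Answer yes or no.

After 1 (swap(2, 3)): [B, C, D, E, F, A]
After 2 (reverse(3, 4)): [B, C, D, F, E, A]
After 3 (swap(5, 2)): [B, C, A, F, E, D]
After 4 (swap(0, 4)): [E, C, A, F, B, D]
After 5 (swap(2, 3)): [E, C, F, A, B, D]
After 6 (reverse(0, 1)): [C, E, F, A, B, D]
After 7 (swap(0, 2)): [F, E, C, A, B, D]
After 8 (swap(5, 4)): [F, E, C, A, D, B]
After 9 (swap(0, 5)): [B, E, C, A, D, F]
After 10 (swap(0, 3)): [A, E, C, B, D, F]
After 11 (swap(4, 3)): [A, E, C, D, B, F]
After 12 (swap(4, 1)): [A, B, C, D, E, F]

Answer: yes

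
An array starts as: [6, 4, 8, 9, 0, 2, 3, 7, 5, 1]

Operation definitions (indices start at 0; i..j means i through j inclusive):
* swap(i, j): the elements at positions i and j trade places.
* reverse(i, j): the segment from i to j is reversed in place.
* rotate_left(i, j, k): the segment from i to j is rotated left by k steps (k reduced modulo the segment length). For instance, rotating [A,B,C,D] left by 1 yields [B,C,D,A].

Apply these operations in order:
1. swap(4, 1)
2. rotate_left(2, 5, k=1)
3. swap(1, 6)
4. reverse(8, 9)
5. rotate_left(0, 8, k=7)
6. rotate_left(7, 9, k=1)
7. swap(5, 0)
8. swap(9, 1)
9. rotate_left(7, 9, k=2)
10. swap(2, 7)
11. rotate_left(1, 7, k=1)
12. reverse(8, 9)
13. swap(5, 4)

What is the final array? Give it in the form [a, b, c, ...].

After 1 (swap(4, 1)): [6, 0, 8, 9, 4, 2, 3, 7, 5, 1]
After 2 (rotate_left(2, 5, k=1)): [6, 0, 9, 4, 2, 8, 3, 7, 5, 1]
After 3 (swap(1, 6)): [6, 3, 9, 4, 2, 8, 0, 7, 5, 1]
After 4 (reverse(8, 9)): [6, 3, 9, 4, 2, 8, 0, 7, 1, 5]
After 5 (rotate_left(0, 8, k=7)): [7, 1, 6, 3, 9, 4, 2, 8, 0, 5]
After 6 (rotate_left(7, 9, k=1)): [7, 1, 6, 3, 9, 4, 2, 0, 5, 8]
After 7 (swap(5, 0)): [4, 1, 6, 3, 9, 7, 2, 0, 5, 8]
After 8 (swap(9, 1)): [4, 8, 6, 3, 9, 7, 2, 0, 5, 1]
After 9 (rotate_left(7, 9, k=2)): [4, 8, 6, 3, 9, 7, 2, 1, 0, 5]
After 10 (swap(2, 7)): [4, 8, 1, 3, 9, 7, 2, 6, 0, 5]
After 11 (rotate_left(1, 7, k=1)): [4, 1, 3, 9, 7, 2, 6, 8, 0, 5]
After 12 (reverse(8, 9)): [4, 1, 3, 9, 7, 2, 6, 8, 5, 0]
After 13 (swap(5, 4)): [4, 1, 3, 9, 2, 7, 6, 8, 5, 0]

Answer: [4, 1, 3, 9, 2, 7, 6, 8, 5, 0]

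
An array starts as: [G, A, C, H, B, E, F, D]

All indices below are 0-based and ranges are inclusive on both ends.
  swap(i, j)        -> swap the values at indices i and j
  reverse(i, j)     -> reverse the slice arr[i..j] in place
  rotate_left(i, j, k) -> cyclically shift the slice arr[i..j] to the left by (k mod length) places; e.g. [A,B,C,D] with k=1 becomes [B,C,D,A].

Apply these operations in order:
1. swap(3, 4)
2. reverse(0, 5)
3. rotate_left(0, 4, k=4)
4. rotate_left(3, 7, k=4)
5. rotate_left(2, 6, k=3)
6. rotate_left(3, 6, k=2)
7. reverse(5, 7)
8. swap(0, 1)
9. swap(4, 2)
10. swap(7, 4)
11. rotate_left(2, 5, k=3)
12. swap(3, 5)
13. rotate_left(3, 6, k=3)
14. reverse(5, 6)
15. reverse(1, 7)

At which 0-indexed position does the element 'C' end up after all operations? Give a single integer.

Answer: 1

Derivation:
After 1 (swap(3, 4)): [G, A, C, B, H, E, F, D]
After 2 (reverse(0, 5)): [E, H, B, C, A, G, F, D]
After 3 (rotate_left(0, 4, k=4)): [A, E, H, B, C, G, F, D]
After 4 (rotate_left(3, 7, k=4)): [A, E, H, D, B, C, G, F]
After 5 (rotate_left(2, 6, k=3)): [A, E, C, G, H, D, B, F]
After 6 (rotate_left(3, 6, k=2)): [A, E, C, D, B, G, H, F]
After 7 (reverse(5, 7)): [A, E, C, D, B, F, H, G]
After 8 (swap(0, 1)): [E, A, C, D, B, F, H, G]
After 9 (swap(4, 2)): [E, A, B, D, C, F, H, G]
After 10 (swap(7, 4)): [E, A, B, D, G, F, H, C]
After 11 (rotate_left(2, 5, k=3)): [E, A, F, B, D, G, H, C]
After 12 (swap(3, 5)): [E, A, F, G, D, B, H, C]
After 13 (rotate_left(3, 6, k=3)): [E, A, F, H, G, D, B, C]
After 14 (reverse(5, 6)): [E, A, F, H, G, B, D, C]
After 15 (reverse(1, 7)): [E, C, D, B, G, H, F, A]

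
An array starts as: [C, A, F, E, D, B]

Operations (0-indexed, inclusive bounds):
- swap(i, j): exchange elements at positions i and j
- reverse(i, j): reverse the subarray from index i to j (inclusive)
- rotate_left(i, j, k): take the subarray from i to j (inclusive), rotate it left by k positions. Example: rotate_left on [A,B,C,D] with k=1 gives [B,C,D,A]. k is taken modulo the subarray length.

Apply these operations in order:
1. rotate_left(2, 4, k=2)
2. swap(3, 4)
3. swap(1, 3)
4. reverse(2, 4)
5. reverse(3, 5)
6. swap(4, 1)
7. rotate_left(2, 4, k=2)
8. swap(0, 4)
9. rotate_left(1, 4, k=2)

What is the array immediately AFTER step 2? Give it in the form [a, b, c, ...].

After 1 (rotate_left(2, 4, k=2)): [C, A, D, F, E, B]
After 2 (swap(3, 4)): [C, A, D, E, F, B]

Answer: [C, A, D, E, F, B]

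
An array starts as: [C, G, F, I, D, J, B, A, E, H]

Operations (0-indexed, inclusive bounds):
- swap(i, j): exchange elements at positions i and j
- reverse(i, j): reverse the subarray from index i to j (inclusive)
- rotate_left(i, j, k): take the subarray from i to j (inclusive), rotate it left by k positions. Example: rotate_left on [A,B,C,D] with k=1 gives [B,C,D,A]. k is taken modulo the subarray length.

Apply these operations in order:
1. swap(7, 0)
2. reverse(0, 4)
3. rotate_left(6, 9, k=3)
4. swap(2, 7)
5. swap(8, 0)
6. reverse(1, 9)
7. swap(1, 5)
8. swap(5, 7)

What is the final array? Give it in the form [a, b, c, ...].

After 1 (swap(7, 0)): [A, G, F, I, D, J, B, C, E, H]
After 2 (reverse(0, 4)): [D, I, F, G, A, J, B, C, E, H]
After 3 (rotate_left(6, 9, k=3)): [D, I, F, G, A, J, H, B, C, E]
After 4 (swap(2, 7)): [D, I, B, G, A, J, H, F, C, E]
After 5 (swap(8, 0)): [C, I, B, G, A, J, H, F, D, E]
After 6 (reverse(1, 9)): [C, E, D, F, H, J, A, G, B, I]
After 7 (swap(1, 5)): [C, J, D, F, H, E, A, G, B, I]
After 8 (swap(5, 7)): [C, J, D, F, H, G, A, E, B, I]

Answer: [C, J, D, F, H, G, A, E, B, I]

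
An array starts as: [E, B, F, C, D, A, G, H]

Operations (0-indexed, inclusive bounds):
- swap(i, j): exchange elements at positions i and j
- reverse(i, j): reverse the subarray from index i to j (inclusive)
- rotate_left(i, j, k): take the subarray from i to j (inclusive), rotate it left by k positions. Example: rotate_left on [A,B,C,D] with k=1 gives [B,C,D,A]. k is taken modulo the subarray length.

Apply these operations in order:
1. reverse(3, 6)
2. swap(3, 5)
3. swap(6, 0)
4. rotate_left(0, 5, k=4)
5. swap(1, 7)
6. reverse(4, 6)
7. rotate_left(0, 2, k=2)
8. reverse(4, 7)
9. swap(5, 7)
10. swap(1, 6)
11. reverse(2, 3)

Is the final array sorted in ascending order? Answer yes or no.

Answer: no

Derivation:
After 1 (reverse(3, 6)): [E, B, F, G, A, D, C, H]
After 2 (swap(3, 5)): [E, B, F, D, A, G, C, H]
After 3 (swap(6, 0)): [C, B, F, D, A, G, E, H]
After 4 (rotate_left(0, 5, k=4)): [A, G, C, B, F, D, E, H]
After 5 (swap(1, 7)): [A, H, C, B, F, D, E, G]
After 6 (reverse(4, 6)): [A, H, C, B, E, D, F, G]
After 7 (rotate_left(0, 2, k=2)): [C, A, H, B, E, D, F, G]
After 8 (reverse(4, 7)): [C, A, H, B, G, F, D, E]
After 9 (swap(5, 7)): [C, A, H, B, G, E, D, F]
After 10 (swap(1, 6)): [C, D, H, B, G, E, A, F]
After 11 (reverse(2, 3)): [C, D, B, H, G, E, A, F]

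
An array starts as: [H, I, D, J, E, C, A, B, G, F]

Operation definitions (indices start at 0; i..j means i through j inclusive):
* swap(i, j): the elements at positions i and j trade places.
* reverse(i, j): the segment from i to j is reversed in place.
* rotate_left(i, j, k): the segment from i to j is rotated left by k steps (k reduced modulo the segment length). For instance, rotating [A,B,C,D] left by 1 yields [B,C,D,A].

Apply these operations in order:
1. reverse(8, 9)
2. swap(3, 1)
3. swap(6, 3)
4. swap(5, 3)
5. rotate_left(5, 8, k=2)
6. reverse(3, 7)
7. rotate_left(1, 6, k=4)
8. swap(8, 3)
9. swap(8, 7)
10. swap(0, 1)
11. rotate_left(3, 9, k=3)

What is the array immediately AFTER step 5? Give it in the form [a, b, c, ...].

After 1 (reverse(8, 9)): [H, I, D, J, E, C, A, B, F, G]
After 2 (swap(3, 1)): [H, J, D, I, E, C, A, B, F, G]
After 3 (swap(6, 3)): [H, J, D, A, E, C, I, B, F, G]
After 4 (swap(5, 3)): [H, J, D, C, E, A, I, B, F, G]
After 5 (rotate_left(5, 8, k=2)): [H, J, D, C, E, B, F, A, I, G]

Answer: [H, J, D, C, E, B, F, A, I, G]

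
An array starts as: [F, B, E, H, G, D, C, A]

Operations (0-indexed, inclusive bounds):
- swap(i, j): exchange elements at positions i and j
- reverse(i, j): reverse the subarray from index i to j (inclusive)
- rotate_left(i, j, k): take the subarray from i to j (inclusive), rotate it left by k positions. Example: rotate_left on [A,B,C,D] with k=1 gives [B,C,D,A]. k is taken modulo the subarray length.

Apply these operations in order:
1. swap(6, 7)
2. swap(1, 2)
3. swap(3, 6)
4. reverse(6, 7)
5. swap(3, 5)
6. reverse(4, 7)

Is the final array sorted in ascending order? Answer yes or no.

Answer: no

Derivation:
After 1 (swap(6, 7)): [F, B, E, H, G, D, A, C]
After 2 (swap(1, 2)): [F, E, B, H, G, D, A, C]
After 3 (swap(3, 6)): [F, E, B, A, G, D, H, C]
After 4 (reverse(6, 7)): [F, E, B, A, G, D, C, H]
After 5 (swap(3, 5)): [F, E, B, D, G, A, C, H]
After 6 (reverse(4, 7)): [F, E, B, D, H, C, A, G]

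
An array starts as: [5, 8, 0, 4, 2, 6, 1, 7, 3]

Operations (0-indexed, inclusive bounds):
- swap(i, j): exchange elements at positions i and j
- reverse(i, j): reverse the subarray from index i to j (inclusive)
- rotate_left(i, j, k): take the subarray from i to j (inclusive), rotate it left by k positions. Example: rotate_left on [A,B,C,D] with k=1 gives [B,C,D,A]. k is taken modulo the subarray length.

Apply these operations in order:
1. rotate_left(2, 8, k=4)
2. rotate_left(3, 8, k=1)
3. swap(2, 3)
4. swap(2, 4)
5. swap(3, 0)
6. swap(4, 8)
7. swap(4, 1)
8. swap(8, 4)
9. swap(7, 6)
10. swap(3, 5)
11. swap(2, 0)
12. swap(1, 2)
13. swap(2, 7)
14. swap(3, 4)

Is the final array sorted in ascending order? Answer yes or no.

After 1 (rotate_left(2, 8, k=4)): [5, 8, 1, 7, 3, 0, 4, 2, 6]
After 2 (rotate_left(3, 8, k=1)): [5, 8, 1, 3, 0, 4, 2, 6, 7]
After 3 (swap(2, 3)): [5, 8, 3, 1, 0, 4, 2, 6, 7]
After 4 (swap(2, 4)): [5, 8, 0, 1, 3, 4, 2, 6, 7]
After 5 (swap(3, 0)): [1, 8, 0, 5, 3, 4, 2, 6, 7]
After 6 (swap(4, 8)): [1, 8, 0, 5, 7, 4, 2, 6, 3]
After 7 (swap(4, 1)): [1, 7, 0, 5, 8, 4, 2, 6, 3]
After 8 (swap(8, 4)): [1, 7, 0, 5, 3, 4, 2, 6, 8]
After 9 (swap(7, 6)): [1, 7, 0, 5, 3, 4, 6, 2, 8]
After 10 (swap(3, 5)): [1, 7, 0, 4, 3, 5, 6, 2, 8]
After 11 (swap(2, 0)): [0, 7, 1, 4, 3, 5, 6, 2, 8]
After 12 (swap(1, 2)): [0, 1, 7, 4, 3, 5, 6, 2, 8]
After 13 (swap(2, 7)): [0, 1, 2, 4, 3, 5, 6, 7, 8]
After 14 (swap(3, 4)): [0, 1, 2, 3, 4, 5, 6, 7, 8]

Answer: yes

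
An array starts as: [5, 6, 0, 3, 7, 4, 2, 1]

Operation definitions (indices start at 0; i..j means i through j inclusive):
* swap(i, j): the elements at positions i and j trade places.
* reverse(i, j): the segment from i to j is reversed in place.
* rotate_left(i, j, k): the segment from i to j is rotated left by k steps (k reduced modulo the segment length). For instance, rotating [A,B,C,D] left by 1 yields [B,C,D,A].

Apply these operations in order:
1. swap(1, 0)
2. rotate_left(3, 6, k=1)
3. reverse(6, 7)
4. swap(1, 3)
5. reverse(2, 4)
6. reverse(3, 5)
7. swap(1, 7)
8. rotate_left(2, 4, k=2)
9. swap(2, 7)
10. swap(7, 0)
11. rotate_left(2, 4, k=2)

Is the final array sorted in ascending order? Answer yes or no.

Answer: no

Derivation:
After 1 (swap(1, 0)): [6, 5, 0, 3, 7, 4, 2, 1]
After 2 (rotate_left(3, 6, k=1)): [6, 5, 0, 7, 4, 2, 3, 1]
After 3 (reverse(6, 7)): [6, 5, 0, 7, 4, 2, 1, 3]
After 4 (swap(1, 3)): [6, 7, 0, 5, 4, 2, 1, 3]
After 5 (reverse(2, 4)): [6, 7, 4, 5, 0, 2, 1, 3]
After 6 (reverse(3, 5)): [6, 7, 4, 2, 0, 5, 1, 3]
After 7 (swap(1, 7)): [6, 3, 4, 2, 0, 5, 1, 7]
After 8 (rotate_left(2, 4, k=2)): [6, 3, 0, 4, 2, 5, 1, 7]
After 9 (swap(2, 7)): [6, 3, 7, 4, 2, 5, 1, 0]
After 10 (swap(7, 0)): [0, 3, 7, 4, 2, 5, 1, 6]
After 11 (rotate_left(2, 4, k=2)): [0, 3, 2, 7, 4, 5, 1, 6]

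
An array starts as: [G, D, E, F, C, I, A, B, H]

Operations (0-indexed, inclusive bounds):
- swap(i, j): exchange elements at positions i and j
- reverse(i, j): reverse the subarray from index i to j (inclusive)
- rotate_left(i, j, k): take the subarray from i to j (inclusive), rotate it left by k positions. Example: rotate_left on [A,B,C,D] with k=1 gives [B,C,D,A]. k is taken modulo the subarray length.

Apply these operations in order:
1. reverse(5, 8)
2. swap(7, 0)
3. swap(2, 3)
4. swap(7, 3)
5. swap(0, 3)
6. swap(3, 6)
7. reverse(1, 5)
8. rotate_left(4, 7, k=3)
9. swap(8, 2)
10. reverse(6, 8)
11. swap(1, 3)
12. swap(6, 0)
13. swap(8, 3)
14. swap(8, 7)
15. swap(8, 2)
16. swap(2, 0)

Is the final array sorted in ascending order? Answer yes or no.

Answer: yes

Derivation:
After 1 (reverse(5, 8)): [G, D, E, F, C, H, B, A, I]
After 2 (swap(7, 0)): [A, D, E, F, C, H, B, G, I]
After 3 (swap(2, 3)): [A, D, F, E, C, H, B, G, I]
After 4 (swap(7, 3)): [A, D, F, G, C, H, B, E, I]
After 5 (swap(0, 3)): [G, D, F, A, C, H, B, E, I]
After 6 (swap(3, 6)): [G, D, F, B, C, H, A, E, I]
After 7 (reverse(1, 5)): [G, H, C, B, F, D, A, E, I]
After 8 (rotate_left(4, 7, k=3)): [G, H, C, B, E, F, D, A, I]
After 9 (swap(8, 2)): [G, H, I, B, E, F, D, A, C]
After 10 (reverse(6, 8)): [G, H, I, B, E, F, C, A, D]
After 11 (swap(1, 3)): [G, B, I, H, E, F, C, A, D]
After 12 (swap(6, 0)): [C, B, I, H, E, F, G, A, D]
After 13 (swap(8, 3)): [C, B, I, D, E, F, G, A, H]
After 14 (swap(8, 7)): [C, B, I, D, E, F, G, H, A]
After 15 (swap(8, 2)): [C, B, A, D, E, F, G, H, I]
After 16 (swap(2, 0)): [A, B, C, D, E, F, G, H, I]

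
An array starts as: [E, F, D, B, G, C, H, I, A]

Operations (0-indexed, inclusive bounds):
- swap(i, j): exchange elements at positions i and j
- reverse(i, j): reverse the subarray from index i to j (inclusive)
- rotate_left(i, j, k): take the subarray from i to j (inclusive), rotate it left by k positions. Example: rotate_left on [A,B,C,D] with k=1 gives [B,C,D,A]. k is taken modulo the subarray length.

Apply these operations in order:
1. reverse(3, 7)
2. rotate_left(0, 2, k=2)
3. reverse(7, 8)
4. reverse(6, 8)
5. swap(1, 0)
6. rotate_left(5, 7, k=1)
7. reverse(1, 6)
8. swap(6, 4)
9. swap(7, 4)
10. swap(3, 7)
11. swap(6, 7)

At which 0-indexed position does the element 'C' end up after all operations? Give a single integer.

After 1 (reverse(3, 7)): [E, F, D, I, H, C, G, B, A]
After 2 (rotate_left(0, 2, k=2)): [D, E, F, I, H, C, G, B, A]
After 3 (reverse(7, 8)): [D, E, F, I, H, C, G, A, B]
After 4 (reverse(6, 8)): [D, E, F, I, H, C, B, A, G]
After 5 (swap(1, 0)): [E, D, F, I, H, C, B, A, G]
After 6 (rotate_left(5, 7, k=1)): [E, D, F, I, H, B, A, C, G]
After 7 (reverse(1, 6)): [E, A, B, H, I, F, D, C, G]
After 8 (swap(6, 4)): [E, A, B, H, D, F, I, C, G]
After 9 (swap(7, 4)): [E, A, B, H, C, F, I, D, G]
After 10 (swap(3, 7)): [E, A, B, D, C, F, I, H, G]
After 11 (swap(6, 7)): [E, A, B, D, C, F, H, I, G]

Answer: 4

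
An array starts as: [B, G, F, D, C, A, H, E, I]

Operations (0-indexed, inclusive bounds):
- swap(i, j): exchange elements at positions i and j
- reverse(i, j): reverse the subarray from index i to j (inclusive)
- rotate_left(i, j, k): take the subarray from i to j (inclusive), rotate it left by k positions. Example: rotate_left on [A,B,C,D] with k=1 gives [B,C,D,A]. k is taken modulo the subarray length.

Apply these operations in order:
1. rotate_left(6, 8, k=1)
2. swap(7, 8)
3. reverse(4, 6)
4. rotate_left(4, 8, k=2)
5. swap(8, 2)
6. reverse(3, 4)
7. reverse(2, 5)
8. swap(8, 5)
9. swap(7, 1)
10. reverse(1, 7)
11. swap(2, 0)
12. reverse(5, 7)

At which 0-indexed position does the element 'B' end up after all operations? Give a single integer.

After 1 (rotate_left(6, 8, k=1)): [B, G, F, D, C, A, E, I, H]
After 2 (swap(7, 8)): [B, G, F, D, C, A, E, H, I]
After 3 (reverse(4, 6)): [B, G, F, D, E, A, C, H, I]
After 4 (rotate_left(4, 8, k=2)): [B, G, F, D, C, H, I, E, A]
After 5 (swap(8, 2)): [B, G, A, D, C, H, I, E, F]
After 6 (reverse(3, 4)): [B, G, A, C, D, H, I, E, F]
After 7 (reverse(2, 5)): [B, G, H, D, C, A, I, E, F]
After 8 (swap(8, 5)): [B, G, H, D, C, F, I, E, A]
After 9 (swap(7, 1)): [B, E, H, D, C, F, I, G, A]
After 10 (reverse(1, 7)): [B, G, I, F, C, D, H, E, A]
After 11 (swap(2, 0)): [I, G, B, F, C, D, H, E, A]
After 12 (reverse(5, 7)): [I, G, B, F, C, E, H, D, A]

Answer: 2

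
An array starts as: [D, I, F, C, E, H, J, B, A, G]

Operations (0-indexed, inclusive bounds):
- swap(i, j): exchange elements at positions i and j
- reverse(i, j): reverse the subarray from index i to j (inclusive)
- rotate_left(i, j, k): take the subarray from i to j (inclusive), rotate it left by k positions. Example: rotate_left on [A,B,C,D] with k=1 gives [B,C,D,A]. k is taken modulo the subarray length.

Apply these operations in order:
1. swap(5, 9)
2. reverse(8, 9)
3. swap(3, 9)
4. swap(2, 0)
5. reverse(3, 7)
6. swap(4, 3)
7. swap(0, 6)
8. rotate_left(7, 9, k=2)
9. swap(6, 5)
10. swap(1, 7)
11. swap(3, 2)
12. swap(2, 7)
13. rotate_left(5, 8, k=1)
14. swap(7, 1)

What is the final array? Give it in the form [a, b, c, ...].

Answer: [E, A, I, D, B, G, J, C, F, H]

Derivation:
After 1 (swap(5, 9)): [D, I, F, C, E, G, J, B, A, H]
After 2 (reverse(8, 9)): [D, I, F, C, E, G, J, B, H, A]
After 3 (swap(3, 9)): [D, I, F, A, E, G, J, B, H, C]
After 4 (swap(2, 0)): [F, I, D, A, E, G, J, B, H, C]
After 5 (reverse(3, 7)): [F, I, D, B, J, G, E, A, H, C]
After 6 (swap(4, 3)): [F, I, D, J, B, G, E, A, H, C]
After 7 (swap(0, 6)): [E, I, D, J, B, G, F, A, H, C]
After 8 (rotate_left(7, 9, k=2)): [E, I, D, J, B, G, F, C, A, H]
After 9 (swap(6, 5)): [E, I, D, J, B, F, G, C, A, H]
After 10 (swap(1, 7)): [E, C, D, J, B, F, G, I, A, H]
After 11 (swap(3, 2)): [E, C, J, D, B, F, G, I, A, H]
After 12 (swap(2, 7)): [E, C, I, D, B, F, G, J, A, H]
After 13 (rotate_left(5, 8, k=1)): [E, C, I, D, B, G, J, A, F, H]
After 14 (swap(7, 1)): [E, A, I, D, B, G, J, C, F, H]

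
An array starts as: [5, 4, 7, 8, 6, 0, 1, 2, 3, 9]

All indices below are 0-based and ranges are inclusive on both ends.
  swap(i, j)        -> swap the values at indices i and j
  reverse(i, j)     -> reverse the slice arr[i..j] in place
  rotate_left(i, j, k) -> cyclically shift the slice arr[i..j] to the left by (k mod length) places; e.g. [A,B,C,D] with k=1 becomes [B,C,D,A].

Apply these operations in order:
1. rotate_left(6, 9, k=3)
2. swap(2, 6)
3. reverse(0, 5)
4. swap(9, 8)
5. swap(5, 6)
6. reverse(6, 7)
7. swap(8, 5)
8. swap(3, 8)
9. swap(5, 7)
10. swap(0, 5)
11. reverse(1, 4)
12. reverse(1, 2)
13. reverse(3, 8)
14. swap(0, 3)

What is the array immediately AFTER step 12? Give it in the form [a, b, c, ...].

Answer: [5, 7, 4, 8, 6, 0, 1, 3, 9, 2]

Derivation:
After 1 (rotate_left(6, 9, k=3)): [5, 4, 7, 8, 6, 0, 9, 1, 2, 3]
After 2 (swap(2, 6)): [5, 4, 9, 8, 6, 0, 7, 1, 2, 3]
After 3 (reverse(0, 5)): [0, 6, 8, 9, 4, 5, 7, 1, 2, 3]
After 4 (swap(9, 8)): [0, 6, 8, 9, 4, 5, 7, 1, 3, 2]
After 5 (swap(5, 6)): [0, 6, 8, 9, 4, 7, 5, 1, 3, 2]
After 6 (reverse(6, 7)): [0, 6, 8, 9, 4, 7, 1, 5, 3, 2]
After 7 (swap(8, 5)): [0, 6, 8, 9, 4, 3, 1, 5, 7, 2]
After 8 (swap(3, 8)): [0, 6, 8, 7, 4, 3, 1, 5, 9, 2]
After 9 (swap(5, 7)): [0, 6, 8, 7, 4, 5, 1, 3, 9, 2]
After 10 (swap(0, 5)): [5, 6, 8, 7, 4, 0, 1, 3, 9, 2]
After 11 (reverse(1, 4)): [5, 4, 7, 8, 6, 0, 1, 3, 9, 2]
After 12 (reverse(1, 2)): [5, 7, 4, 8, 6, 0, 1, 3, 9, 2]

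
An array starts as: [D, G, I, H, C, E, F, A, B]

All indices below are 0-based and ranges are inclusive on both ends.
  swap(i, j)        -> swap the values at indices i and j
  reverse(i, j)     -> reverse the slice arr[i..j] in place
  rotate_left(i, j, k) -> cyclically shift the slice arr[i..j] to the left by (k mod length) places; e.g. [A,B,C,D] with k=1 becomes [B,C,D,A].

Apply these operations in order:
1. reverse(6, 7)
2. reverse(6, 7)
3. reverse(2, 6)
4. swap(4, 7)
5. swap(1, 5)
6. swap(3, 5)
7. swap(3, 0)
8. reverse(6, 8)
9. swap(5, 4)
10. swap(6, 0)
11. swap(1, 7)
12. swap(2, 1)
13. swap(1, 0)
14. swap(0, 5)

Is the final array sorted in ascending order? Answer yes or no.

After 1 (reverse(6, 7)): [D, G, I, H, C, E, A, F, B]
After 2 (reverse(6, 7)): [D, G, I, H, C, E, F, A, B]
After 3 (reverse(2, 6)): [D, G, F, E, C, H, I, A, B]
After 4 (swap(4, 7)): [D, G, F, E, A, H, I, C, B]
After 5 (swap(1, 5)): [D, H, F, E, A, G, I, C, B]
After 6 (swap(3, 5)): [D, H, F, G, A, E, I, C, B]
After 7 (swap(3, 0)): [G, H, F, D, A, E, I, C, B]
After 8 (reverse(6, 8)): [G, H, F, D, A, E, B, C, I]
After 9 (swap(5, 4)): [G, H, F, D, E, A, B, C, I]
After 10 (swap(6, 0)): [B, H, F, D, E, A, G, C, I]
After 11 (swap(1, 7)): [B, C, F, D, E, A, G, H, I]
After 12 (swap(2, 1)): [B, F, C, D, E, A, G, H, I]
After 13 (swap(1, 0)): [F, B, C, D, E, A, G, H, I]
After 14 (swap(0, 5)): [A, B, C, D, E, F, G, H, I]

Answer: yes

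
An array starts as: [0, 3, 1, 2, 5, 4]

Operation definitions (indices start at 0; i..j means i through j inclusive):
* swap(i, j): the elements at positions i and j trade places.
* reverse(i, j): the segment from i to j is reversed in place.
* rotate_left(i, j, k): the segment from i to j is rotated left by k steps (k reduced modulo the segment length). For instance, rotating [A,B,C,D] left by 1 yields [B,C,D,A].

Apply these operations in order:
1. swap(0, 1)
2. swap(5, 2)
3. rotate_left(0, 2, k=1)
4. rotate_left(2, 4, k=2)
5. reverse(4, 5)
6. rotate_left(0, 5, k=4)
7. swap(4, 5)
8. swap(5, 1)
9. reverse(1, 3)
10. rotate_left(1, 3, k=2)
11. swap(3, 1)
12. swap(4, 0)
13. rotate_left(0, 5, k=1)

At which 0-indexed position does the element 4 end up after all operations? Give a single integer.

Answer: 1

Derivation:
After 1 (swap(0, 1)): [3, 0, 1, 2, 5, 4]
After 2 (swap(5, 2)): [3, 0, 4, 2, 5, 1]
After 3 (rotate_left(0, 2, k=1)): [0, 4, 3, 2, 5, 1]
After 4 (rotate_left(2, 4, k=2)): [0, 4, 5, 3, 2, 1]
After 5 (reverse(4, 5)): [0, 4, 5, 3, 1, 2]
After 6 (rotate_left(0, 5, k=4)): [1, 2, 0, 4, 5, 3]
After 7 (swap(4, 5)): [1, 2, 0, 4, 3, 5]
After 8 (swap(5, 1)): [1, 5, 0, 4, 3, 2]
After 9 (reverse(1, 3)): [1, 4, 0, 5, 3, 2]
After 10 (rotate_left(1, 3, k=2)): [1, 5, 4, 0, 3, 2]
After 11 (swap(3, 1)): [1, 0, 4, 5, 3, 2]
After 12 (swap(4, 0)): [3, 0, 4, 5, 1, 2]
After 13 (rotate_left(0, 5, k=1)): [0, 4, 5, 1, 2, 3]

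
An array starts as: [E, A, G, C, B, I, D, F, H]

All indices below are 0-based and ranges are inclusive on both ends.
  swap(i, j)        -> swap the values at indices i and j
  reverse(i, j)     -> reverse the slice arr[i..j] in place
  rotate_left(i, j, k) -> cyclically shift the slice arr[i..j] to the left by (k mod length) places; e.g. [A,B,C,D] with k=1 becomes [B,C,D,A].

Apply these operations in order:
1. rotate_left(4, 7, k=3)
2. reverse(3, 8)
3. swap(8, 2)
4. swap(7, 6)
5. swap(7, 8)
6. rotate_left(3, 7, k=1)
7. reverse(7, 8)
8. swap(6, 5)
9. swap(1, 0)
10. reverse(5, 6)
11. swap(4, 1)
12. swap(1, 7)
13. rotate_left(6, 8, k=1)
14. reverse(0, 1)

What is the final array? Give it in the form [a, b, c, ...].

Answer: [B, A, C, D, E, F, I, H, G]

Derivation:
After 1 (rotate_left(4, 7, k=3)): [E, A, G, C, F, B, I, D, H]
After 2 (reverse(3, 8)): [E, A, G, H, D, I, B, F, C]
After 3 (swap(8, 2)): [E, A, C, H, D, I, B, F, G]
After 4 (swap(7, 6)): [E, A, C, H, D, I, F, B, G]
After 5 (swap(7, 8)): [E, A, C, H, D, I, F, G, B]
After 6 (rotate_left(3, 7, k=1)): [E, A, C, D, I, F, G, H, B]
After 7 (reverse(7, 8)): [E, A, C, D, I, F, G, B, H]
After 8 (swap(6, 5)): [E, A, C, D, I, G, F, B, H]
After 9 (swap(1, 0)): [A, E, C, D, I, G, F, B, H]
After 10 (reverse(5, 6)): [A, E, C, D, I, F, G, B, H]
After 11 (swap(4, 1)): [A, I, C, D, E, F, G, B, H]
After 12 (swap(1, 7)): [A, B, C, D, E, F, G, I, H]
After 13 (rotate_left(6, 8, k=1)): [A, B, C, D, E, F, I, H, G]
After 14 (reverse(0, 1)): [B, A, C, D, E, F, I, H, G]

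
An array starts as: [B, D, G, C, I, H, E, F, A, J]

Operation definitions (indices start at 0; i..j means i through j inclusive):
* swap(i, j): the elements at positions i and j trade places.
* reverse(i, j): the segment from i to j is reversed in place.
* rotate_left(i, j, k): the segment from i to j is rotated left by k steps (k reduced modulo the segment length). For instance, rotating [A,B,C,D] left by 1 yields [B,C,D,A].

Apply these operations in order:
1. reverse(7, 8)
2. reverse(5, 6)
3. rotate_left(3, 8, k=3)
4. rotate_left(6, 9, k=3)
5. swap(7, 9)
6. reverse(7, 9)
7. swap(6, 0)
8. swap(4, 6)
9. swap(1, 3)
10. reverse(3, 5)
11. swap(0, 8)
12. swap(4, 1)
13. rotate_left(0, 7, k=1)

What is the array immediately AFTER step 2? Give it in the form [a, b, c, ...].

After 1 (reverse(7, 8)): [B, D, G, C, I, H, E, A, F, J]
After 2 (reverse(5, 6)): [B, D, G, C, I, E, H, A, F, J]

Answer: [B, D, G, C, I, E, H, A, F, J]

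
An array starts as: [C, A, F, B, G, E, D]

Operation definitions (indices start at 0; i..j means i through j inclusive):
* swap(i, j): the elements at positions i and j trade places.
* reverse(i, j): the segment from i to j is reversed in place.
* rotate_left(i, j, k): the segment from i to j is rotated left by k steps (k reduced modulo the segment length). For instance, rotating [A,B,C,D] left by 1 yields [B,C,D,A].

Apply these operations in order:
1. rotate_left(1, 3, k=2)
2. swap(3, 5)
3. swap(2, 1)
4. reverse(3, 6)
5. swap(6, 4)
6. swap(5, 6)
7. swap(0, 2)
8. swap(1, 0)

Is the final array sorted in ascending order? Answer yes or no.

Answer: yes

Derivation:
After 1 (rotate_left(1, 3, k=2)): [C, B, A, F, G, E, D]
After 2 (swap(3, 5)): [C, B, A, E, G, F, D]
After 3 (swap(2, 1)): [C, A, B, E, G, F, D]
After 4 (reverse(3, 6)): [C, A, B, D, F, G, E]
After 5 (swap(6, 4)): [C, A, B, D, E, G, F]
After 6 (swap(5, 6)): [C, A, B, D, E, F, G]
After 7 (swap(0, 2)): [B, A, C, D, E, F, G]
After 8 (swap(1, 0)): [A, B, C, D, E, F, G]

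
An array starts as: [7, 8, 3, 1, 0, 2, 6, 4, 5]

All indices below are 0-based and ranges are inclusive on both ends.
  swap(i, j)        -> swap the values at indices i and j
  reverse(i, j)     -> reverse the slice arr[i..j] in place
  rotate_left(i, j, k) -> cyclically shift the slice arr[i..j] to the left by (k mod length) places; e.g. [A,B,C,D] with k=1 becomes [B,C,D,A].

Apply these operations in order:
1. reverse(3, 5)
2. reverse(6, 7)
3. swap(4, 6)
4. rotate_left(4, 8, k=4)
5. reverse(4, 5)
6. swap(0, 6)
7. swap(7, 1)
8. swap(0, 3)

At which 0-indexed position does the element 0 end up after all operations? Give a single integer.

After 1 (reverse(3, 5)): [7, 8, 3, 2, 0, 1, 6, 4, 5]
After 2 (reverse(6, 7)): [7, 8, 3, 2, 0, 1, 4, 6, 5]
After 3 (swap(4, 6)): [7, 8, 3, 2, 4, 1, 0, 6, 5]
After 4 (rotate_left(4, 8, k=4)): [7, 8, 3, 2, 5, 4, 1, 0, 6]
After 5 (reverse(4, 5)): [7, 8, 3, 2, 4, 5, 1, 0, 6]
After 6 (swap(0, 6)): [1, 8, 3, 2, 4, 5, 7, 0, 6]
After 7 (swap(7, 1)): [1, 0, 3, 2, 4, 5, 7, 8, 6]
After 8 (swap(0, 3)): [2, 0, 3, 1, 4, 5, 7, 8, 6]

Answer: 1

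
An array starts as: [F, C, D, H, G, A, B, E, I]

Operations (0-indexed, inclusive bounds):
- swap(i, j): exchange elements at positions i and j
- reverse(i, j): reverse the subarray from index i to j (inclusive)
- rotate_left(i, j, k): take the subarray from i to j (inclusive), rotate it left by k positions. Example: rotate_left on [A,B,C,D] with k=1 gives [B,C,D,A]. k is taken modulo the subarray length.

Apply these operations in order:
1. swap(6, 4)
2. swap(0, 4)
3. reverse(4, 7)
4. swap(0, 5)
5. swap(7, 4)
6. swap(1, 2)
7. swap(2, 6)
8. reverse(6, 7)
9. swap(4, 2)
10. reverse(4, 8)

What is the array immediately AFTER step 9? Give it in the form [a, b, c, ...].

After 1 (swap(6, 4)): [F, C, D, H, B, A, G, E, I]
After 2 (swap(0, 4)): [B, C, D, H, F, A, G, E, I]
After 3 (reverse(4, 7)): [B, C, D, H, E, G, A, F, I]
After 4 (swap(0, 5)): [G, C, D, H, E, B, A, F, I]
After 5 (swap(7, 4)): [G, C, D, H, F, B, A, E, I]
After 6 (swap(1, 2)): [G, D, C, H, F, B, A, E, I]
After 7 (swap(2, 6)): [G, D, A, H, F, B, C, E, I]
After 8 (reverse(6, 7)): [G, D, A, H, F, B, E, C, I]
After 9 (swap(4, 2)): [G, D, F, H, A, B, E, C, I]

Answer: [G, D, F, H, A, B, E, C, I]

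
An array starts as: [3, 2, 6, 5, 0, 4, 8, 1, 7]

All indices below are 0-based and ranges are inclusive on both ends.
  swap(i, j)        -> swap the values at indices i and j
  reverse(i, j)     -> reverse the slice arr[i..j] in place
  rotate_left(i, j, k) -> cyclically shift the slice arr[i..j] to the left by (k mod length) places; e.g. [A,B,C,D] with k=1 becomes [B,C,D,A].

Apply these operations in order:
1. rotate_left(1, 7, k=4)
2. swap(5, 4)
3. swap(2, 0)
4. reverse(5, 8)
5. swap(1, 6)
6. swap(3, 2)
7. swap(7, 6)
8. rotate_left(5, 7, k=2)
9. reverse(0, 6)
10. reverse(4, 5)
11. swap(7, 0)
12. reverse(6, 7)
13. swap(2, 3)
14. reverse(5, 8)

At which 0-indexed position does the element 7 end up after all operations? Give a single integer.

After 1 (rotate_left(1, 7, k=4)): [3, 4, 8, 1, 2, 6, 5, 0, 7]
After 2 (swap(5, 4)): [3, 4, 8, 1, 6, 2, 5, 0, 7]
After 3 (swap(2, 0)): [8, 4, 3, 1, 6, 2, 5, 0, 7]
After 4 (reverse(5, 8)): [8, 4, 3, 1, 6, 7, 0, 5, 2]
After 5 (swap(1, 6)): [8, 0, 3, 1, 6, 7, 4, 5, 2]
After 6 (swap(3, 2)): [8, 0, 1, 3, 6, 7, 4, 5, 2]
After 7 (swap(7, 6)): [8, 0, 1, 3, 6, 7, 5, 4, 2]
After 8 (rotate_left(5, 7, k=2)): [8, 0, 1, 3, 6, 4, 7, 5, 2]
After 9 (reverse(0, 6)): [7, 4, 6, 3, 1, 0, 8, 5, 2]
After 10 (reverse(4, 5)): [7, 4, 6, 3, 0, 1, 8, 5, 2]
After 11 (swap(7, 0)): [5, 4, 6, 3, 0, 1, 8, 7, 2]
After 12 (reverse(6, 7)): [5, 4, 6, 3, 0, 1, 7, 8, 2]
After 13 (swap(2, 3)): [5, 4, 3, 6, 0, 1, 7, 8, 2]
After 14 (reverse(5, 8)): [5, 4, 3, 6, 0, 2, 8, 7, 1]

Answer: 7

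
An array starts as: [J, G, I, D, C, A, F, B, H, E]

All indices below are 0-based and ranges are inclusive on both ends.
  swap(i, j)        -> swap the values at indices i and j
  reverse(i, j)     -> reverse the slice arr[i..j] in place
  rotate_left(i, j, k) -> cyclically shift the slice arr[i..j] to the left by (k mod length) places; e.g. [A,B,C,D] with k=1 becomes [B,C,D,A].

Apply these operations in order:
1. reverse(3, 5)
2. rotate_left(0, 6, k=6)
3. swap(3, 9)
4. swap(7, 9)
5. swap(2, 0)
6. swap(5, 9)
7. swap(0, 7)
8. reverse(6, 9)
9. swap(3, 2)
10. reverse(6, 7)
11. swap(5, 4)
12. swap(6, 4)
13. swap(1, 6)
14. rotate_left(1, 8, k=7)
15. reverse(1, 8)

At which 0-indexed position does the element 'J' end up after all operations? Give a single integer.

Answer: 2

Derivation:
After 1 (reverse(3, 5)): [J, G, I, A, C, D, F, B, H, E]
After 2 (rotate_left(0, 6, k=6)): [F, J, G, I, A, C, D, B, H, E]
After 3 (swap(3, 9)): [F, J, G, E, A, C, D, B, H, I]
After 4 (swap(7, 9)): [F, J, G, E, A, C, D, I, H, B]
After 5 (swap(2, 0)): [G, J, F, E, A, C, D, I, H, B]
After 6 (swap(5, 9)): [G, J, F, E, A, B, D, I, H, C]
After 7 (swap(0, 7)): [I, J, F, E, A, B, D, G, H, C]
After 8 (reverse(6, 9)): [I, J, F, E, A, B, C, H, G, D]
After 9 (swap(3, 2)): [I, J, E, F, A, B, C, H, G, D]
After 10 (reverse(6, 7)): [I, J, E, F, A, B, H, C, G, D]
After 11 (swap(5, 4)): [I, J, E, F, B, A, H, C, G, D]
After 12 (swap(6, 4)): [I, J, E, F, H, A, B, C, G, D]
After 13 (swap(1, 6)): [I, B, E, F, H, A, J, C, G, D]
After 14 (rotate_left(1, 8, k=7)): [I, G, B, E, F, H, A, J, C, D]
After 15 (reverse(1, 8)): [I, C, J, A, H, F, E, B, G, D]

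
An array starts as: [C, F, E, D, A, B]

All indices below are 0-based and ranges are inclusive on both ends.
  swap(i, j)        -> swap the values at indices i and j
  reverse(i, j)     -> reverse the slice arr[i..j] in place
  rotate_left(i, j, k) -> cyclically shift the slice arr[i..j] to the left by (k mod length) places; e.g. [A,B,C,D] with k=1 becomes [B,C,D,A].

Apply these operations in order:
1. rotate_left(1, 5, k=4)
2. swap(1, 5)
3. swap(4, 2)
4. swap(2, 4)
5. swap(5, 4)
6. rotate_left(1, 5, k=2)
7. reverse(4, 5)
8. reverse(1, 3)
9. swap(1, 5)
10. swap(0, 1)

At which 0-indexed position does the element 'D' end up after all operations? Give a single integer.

Answer: 5

Derivation:
After 1 (rotate_left(1, 5, k=4)): [C, B, F, E, D, A]
After 2 (swap(1, 5)): [C, A, F, E, D, B]
After 3 (swap(4, 2)): [C, A, D, E, F, B]
After 4 (swap(2, 4)): [C, A, F, E, D, B]
After 5 (swap(5, 4)): [C, A, F, E, B, D]
After 6 (rotate_left(1, 5, k=2)): [C, E, B, D, A, F]
After 7 (reverse(4, 5)): [C, E, B, D, F, A]
After 8 (reverse(1, 3)): [C, D, B, E, F, A]
After 9 (swap(1, 5)): [C, A, B, E, F, D]
After 10 (swap(0, 1)): [A, C, B, E, F, D]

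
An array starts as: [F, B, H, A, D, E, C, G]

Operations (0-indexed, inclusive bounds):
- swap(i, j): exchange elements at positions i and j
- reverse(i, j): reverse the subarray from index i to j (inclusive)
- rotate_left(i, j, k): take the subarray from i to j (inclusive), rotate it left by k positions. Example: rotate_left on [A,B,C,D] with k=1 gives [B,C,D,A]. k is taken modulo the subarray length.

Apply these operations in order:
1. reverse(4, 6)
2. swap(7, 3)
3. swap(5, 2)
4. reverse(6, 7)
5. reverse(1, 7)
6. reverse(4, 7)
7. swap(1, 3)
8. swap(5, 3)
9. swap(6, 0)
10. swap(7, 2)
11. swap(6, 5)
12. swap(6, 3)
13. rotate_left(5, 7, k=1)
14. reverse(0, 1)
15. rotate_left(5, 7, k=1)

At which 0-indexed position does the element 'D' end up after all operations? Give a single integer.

After 1 (reverse(4, 6)): [F, B, H, A, C, E, D, G]
After 2 (swap(7, 3)): [F, B, H, G, C, E, D, A]
After 3 (swap(5, 2)): [F, B, E, G, C, H, D, A]
After 4 (reverse(6, 7)): [F, B, E, G, C, H, A, D]
After 5 (reverse(1, 7)): [F, D, A, H, C, G, E, B]
After 6 (reverse(4, 7)): [F, D, A, H, B, E, G, C]
After 7 (swap(1, 3)): [F, H, A, D, B, E, G, C]
After 8 (swap(5, 3)): [F, H, A, E, B, D, G, C]
After 9 (swap(6, 0)): [G, H, A, E, B, D, F, C]
After 10 (swap(7, 2)): [G, H, C, E, B, D, F, A]
After 11 (swap(6, 5)): [G, H, C, E, B, F, D, A]
After 12 (swap(6, 3)): [G, H, C, D, B, F, E, A]
After 13 (rotate_left(5, 7, k=1)): [G, H, C, D, B, E, A, F]
After 14 (reverse(0, 1)): [H, G, C, D, B, E, A, F]
After 15 (rotate_left(5, 7, k=1)): [H, G, C, D, B, A, F, E]

Answer: 3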